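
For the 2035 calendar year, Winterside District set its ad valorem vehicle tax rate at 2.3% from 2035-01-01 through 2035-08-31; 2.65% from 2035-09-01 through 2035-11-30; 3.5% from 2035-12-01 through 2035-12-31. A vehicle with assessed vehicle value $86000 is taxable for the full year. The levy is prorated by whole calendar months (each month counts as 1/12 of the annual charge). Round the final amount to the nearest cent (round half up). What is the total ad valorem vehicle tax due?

2035-01-01 to 2035-08-31: 8 months at 2.3% → $86000 × 2.3% × 8/12 = $1318.6667
2035-09-01 to 2035-11-30: 3 months at 2.65% → $86000 × 2.65% × 3/12 = $569.7500
2035-12-01 to 2035-12-31: 1 month at 3.5% → $86000 × 3.5% × 1/12 = $250.8333
Total = $2139.2500

$2139.25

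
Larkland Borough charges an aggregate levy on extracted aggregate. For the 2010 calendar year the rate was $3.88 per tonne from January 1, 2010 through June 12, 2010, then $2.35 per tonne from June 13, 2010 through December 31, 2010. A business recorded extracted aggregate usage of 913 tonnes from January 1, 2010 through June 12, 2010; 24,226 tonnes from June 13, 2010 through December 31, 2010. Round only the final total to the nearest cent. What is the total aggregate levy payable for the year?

$60,473.54

January 1 – June 12, 2010: 913 tonnes at $3.88/tonne → $3,542.44
June 13 – December 31, 2010: 24,226 tonnes at $2.35/tonne → $56,931.10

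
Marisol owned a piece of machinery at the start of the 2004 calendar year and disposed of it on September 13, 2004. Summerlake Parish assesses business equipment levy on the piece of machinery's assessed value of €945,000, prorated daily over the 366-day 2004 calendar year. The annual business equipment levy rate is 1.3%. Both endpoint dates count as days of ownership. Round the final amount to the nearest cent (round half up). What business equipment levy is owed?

Days held (January 1 – September 13, 2004): 257 out of 366
Tax = €945,000 × 1.3% × 257/366 = €8,626.3525

€8,626.35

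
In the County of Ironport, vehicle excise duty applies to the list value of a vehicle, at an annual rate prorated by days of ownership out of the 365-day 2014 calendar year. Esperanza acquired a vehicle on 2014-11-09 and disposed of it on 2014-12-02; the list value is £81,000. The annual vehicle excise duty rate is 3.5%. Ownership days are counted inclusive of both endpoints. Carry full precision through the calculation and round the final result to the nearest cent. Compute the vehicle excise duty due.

Days held (2014-11-09 to 2014-12-02): 24 out of 365
Tax = £81,000 × 3.5% × 24/365 = £186.4110

£186.41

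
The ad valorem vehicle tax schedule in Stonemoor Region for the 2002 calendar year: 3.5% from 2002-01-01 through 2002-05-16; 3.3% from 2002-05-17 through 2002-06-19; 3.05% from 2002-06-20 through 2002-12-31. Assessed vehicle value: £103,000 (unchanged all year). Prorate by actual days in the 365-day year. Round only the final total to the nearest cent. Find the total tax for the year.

2002-01-01 to 2002-05-16: 136 days at 3.5% → £103,000 × 3.5% × 136/365 = £1,343.2329
2002-05-17 to 2002-06-19: 34 days at 3.3% → £103,000 × 3.3% × 34/365 = £316.6192
2002-06-20 to 2002-12-31: 195 days at 3.05% → £103,000 × 3.05% × 195/365 = £1,678.3356
Total = £3,338.1877

£3,338.19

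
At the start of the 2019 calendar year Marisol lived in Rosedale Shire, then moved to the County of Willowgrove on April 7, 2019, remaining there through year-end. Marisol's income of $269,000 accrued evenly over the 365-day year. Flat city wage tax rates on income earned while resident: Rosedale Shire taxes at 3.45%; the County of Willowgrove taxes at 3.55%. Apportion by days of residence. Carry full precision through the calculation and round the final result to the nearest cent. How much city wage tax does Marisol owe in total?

Rosedale Shire, January 1 – April 6, 2019: 96 days → $269,000 × 3.45% × 96/365 = $2,440.8986
The County of Willowgrove, April 7 – December 31, 2019: 269 days → $269,000 × 3.55% × 269/365 = $7,037.8507
Total = $9,478.7493

$9,478.75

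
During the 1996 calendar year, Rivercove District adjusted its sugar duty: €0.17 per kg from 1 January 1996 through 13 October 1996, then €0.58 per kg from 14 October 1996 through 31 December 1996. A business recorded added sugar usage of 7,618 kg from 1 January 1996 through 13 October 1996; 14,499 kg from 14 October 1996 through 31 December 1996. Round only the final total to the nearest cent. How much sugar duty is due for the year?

€9,704.48

1 January – 13 October 1996: 7,618 kg at €0.17/kg → €1,295.06
14 October – 31 December 1996: 14,499 kg at €0.58/kg → €8,409.42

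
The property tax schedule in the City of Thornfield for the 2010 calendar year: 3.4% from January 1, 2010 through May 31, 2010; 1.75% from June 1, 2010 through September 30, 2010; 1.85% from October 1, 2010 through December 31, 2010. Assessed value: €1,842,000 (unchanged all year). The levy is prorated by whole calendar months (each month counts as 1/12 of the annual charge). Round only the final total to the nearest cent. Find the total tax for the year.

January 1 – May 31, 2010: 5 months at 3.4% → €1,842,000 × 3.4% × 5/12 = €26,095.0000
June 1 – September 30, 2010: 4 months at 1.75% → €1,842,000 × 1.75% × 4/12 = €10,745.0000
October 1 – December 31, 2010: 3 months at 1.85% → €1,842,000 × 1.85% × 3/12 = €8,519.2500
Total = €45,359.2500

€45,359.25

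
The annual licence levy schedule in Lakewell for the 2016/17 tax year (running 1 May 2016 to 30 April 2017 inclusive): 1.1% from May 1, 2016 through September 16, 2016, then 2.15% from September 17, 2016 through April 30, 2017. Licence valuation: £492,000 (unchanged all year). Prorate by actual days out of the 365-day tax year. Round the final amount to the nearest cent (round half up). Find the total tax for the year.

£8,610.67

May 1 – September 16, 2016: 139 days at 1.1% → £492,000 × 1.1% × 139/365 = £2,061.0082
September 17, 2016 – April 30, 2017: 226 days at 2.15% → £492,000 × 2.15% × 226/365 = £6,549.6658
Total = £8,610.6740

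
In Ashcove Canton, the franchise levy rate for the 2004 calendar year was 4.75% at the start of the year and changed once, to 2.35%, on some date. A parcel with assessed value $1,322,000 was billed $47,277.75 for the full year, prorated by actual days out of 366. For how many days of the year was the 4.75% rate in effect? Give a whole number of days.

Let d = days at the first rate; then 366 − d days at the second rate.
$1,322,000 × [4.75%·d + 2.35%·(366−d)] / 366 = $47,277.75
Solving gives d = 187, so the new rate took effect on 6 July 2004.

187 days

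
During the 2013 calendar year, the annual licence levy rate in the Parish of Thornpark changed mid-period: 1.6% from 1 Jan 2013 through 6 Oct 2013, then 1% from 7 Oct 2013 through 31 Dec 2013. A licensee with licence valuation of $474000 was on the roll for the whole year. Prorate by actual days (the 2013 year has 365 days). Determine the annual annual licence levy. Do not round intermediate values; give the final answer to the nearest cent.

$6913.91

1 Jan – 6 Oct 2013: 279 days at 1.6% → $474000 × 1.6% × 279/365 = $5797.0849
7 Oct – 31 Dec 2013: 86 days at 1% → $474000 × 1% × 86/365 = $1116.8219
Total = $6913.9068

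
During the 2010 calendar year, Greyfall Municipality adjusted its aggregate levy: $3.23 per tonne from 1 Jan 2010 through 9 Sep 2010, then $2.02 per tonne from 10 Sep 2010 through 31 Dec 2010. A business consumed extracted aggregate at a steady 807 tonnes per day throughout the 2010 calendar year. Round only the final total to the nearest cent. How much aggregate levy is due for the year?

$841,071.54

1 Jan – 9 Sep 2010: 252 days × 807 tonnes/day = 203,364 tonnes at $3.23/tonne → $656,865.72
10 Sep – 31 Dec 2010: 113 days × 807 tonnes/day = 91,191 tonnes at $2.02/tonne → $184,205.82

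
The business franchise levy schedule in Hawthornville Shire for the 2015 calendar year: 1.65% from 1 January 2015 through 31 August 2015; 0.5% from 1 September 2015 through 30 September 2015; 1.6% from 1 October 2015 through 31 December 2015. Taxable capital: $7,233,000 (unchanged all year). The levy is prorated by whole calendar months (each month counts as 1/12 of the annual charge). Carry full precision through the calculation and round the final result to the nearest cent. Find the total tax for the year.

$111,508.75

1 January – 31 August 2015: 8 months at 1.65% → $7,233,000 × 1.65% × 8/12 = $79,563.0000
1 September – 30 September 2015: 1 month at 0.5% → $7,233,000 × 0.5% × 1/12 = $3,013.7500
1 October – 31 December 2015: 3 months at 1.6% → $7,233,000 × 1.6% × 3/12 = $28,932.0000
Total = $111,508.7500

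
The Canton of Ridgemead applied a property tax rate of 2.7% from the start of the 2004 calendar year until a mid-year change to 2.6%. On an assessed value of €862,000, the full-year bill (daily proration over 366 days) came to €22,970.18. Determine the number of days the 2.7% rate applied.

Let d = days at the first rate; then 366 − d days at the second rate.
€862,000 × [2.7%·d + 2.6%·(366−d)] / 366 = €22,970.18
Solving gives d = 237, so the new rate took effect on 25 Aug 2004.

237 days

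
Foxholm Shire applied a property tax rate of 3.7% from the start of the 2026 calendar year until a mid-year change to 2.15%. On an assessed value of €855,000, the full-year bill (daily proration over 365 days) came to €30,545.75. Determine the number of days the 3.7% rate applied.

335 days

Let d = days at the first rate; then 365 − d days at the second rate.
€855,000 × [3.7%·d + 2.15%·(365−d)] / 365 = €30,545.75
Solving gives d = 335, so the new rate took effect on December 2, 2026.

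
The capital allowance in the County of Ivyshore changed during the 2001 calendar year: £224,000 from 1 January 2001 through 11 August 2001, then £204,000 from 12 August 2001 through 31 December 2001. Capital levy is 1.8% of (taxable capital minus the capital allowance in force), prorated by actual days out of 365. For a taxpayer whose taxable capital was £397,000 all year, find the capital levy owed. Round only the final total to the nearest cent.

1 January – 11 August 2001: 223 days, exemption £224,000 → (£397,000 − £224,000) × 1.8% × 223/365 = £1,902.5260
12 August – 31 December 2001: 142 days, exemption £204,000 → (£397,000 − £204,000) × 1.8% × 142/365 = £1,351.5288
Total = £3,254.0548

£3,254.05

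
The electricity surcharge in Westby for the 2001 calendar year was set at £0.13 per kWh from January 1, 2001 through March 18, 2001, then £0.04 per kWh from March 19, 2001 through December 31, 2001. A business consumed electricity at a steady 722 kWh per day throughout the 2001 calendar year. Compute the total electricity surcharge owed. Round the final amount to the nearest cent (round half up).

January 1 – March 18, 2001: 77 days × 722 kWh/day = 55,594 kWh at £0.13/kWh → £7,227.22
March 19 – December 31, 2001: 288 days × 722 kWh/day = 207,936 kWh at £0.04/kWh → £8,317.44

£15,544.66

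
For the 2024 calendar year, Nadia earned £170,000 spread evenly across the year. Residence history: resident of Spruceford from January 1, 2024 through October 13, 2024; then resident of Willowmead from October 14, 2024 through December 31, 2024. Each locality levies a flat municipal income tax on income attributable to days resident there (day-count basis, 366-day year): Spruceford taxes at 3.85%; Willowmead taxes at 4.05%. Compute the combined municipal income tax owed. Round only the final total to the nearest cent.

Spruceford, January 1 – October 13, 2024: 287 days → £170,000 × 3.85% × 287/366 = £5,132.2814
Willowmead, October 14 – December 31, 2024: 79 days → £170,000 × 4.05% × 79/366 = £1,486.1066
Total = £6,618.3880

£6,618.39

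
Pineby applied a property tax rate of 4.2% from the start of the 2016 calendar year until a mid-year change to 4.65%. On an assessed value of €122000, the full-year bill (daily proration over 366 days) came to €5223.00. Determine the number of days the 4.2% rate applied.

300 days

Let d = days at the first rate; then 366 − d days at the second rate.
€122000 × [4.2%·d + 4.65%·(366−d)] / 366 = €5223.00
Solving gives d = 300, so the new rate took effect on October 27, 2016.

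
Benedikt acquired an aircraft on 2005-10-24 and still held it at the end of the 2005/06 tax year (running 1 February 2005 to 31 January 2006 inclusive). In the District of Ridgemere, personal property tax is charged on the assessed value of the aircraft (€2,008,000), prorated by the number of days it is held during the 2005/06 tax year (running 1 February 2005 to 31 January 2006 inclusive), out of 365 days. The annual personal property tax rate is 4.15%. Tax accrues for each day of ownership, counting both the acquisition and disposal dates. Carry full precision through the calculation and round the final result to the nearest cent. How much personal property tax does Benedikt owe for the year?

€22,830.68

Days held (2005-10-24 to 2006-01-31): 100 out of 365
Tax = €2,008,000 × 4.15% × 100/365 = €22,830.6849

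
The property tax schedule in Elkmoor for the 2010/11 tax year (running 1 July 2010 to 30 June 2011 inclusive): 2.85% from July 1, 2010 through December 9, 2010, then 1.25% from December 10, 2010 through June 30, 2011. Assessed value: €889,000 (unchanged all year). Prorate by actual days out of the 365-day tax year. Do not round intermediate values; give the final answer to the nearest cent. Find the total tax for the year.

July 1 – December 9, 2010: 162 days at 2.85% → €889,000 × 2.85% × 162/365 = €11,245.2411
December 10, 2010 – June 30, 2011: 203 days at 1.25% → €889,000 × 1.25% × 203/365 = €6,180.3767
Total = €17,425.6178

€17,425.62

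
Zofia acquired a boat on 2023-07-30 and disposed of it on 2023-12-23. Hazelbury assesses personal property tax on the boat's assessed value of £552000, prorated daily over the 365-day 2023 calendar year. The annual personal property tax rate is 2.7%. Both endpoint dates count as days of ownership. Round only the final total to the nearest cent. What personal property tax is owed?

£6002.43

Days held (2023-07-30 to 2023-12-23): 147 out of 365
Tax = £552000 × 2.7% × 147/365 = £6002.4329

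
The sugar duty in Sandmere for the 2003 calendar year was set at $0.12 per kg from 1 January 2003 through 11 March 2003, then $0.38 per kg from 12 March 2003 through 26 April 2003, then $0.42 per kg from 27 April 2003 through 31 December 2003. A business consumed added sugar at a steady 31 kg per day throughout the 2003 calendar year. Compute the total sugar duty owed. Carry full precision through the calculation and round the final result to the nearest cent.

1 January – 11 March 2003: 70 days × 31 kg/day = 2,170 kg at $0.12/kg → $260.40
12 March – 26 April 2003: 46 days × 31 kg/day = 1,426 kg at $0.38/kg → $541.88
27 April – 31 December 2003: 249 days × 31 kg/day = 7,719 kg at $0.42/kg → $3,241.98

$4,044.26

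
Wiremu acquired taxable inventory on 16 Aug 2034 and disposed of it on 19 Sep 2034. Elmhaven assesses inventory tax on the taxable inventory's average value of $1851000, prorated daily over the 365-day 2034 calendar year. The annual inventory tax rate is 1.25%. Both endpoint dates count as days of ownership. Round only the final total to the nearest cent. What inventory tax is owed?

Days held (16 Aug – 19 Sep 2034): 35 out of 365
Tax = $1851000 × 1.25% × 35/365 = $2218.6644

$2218.66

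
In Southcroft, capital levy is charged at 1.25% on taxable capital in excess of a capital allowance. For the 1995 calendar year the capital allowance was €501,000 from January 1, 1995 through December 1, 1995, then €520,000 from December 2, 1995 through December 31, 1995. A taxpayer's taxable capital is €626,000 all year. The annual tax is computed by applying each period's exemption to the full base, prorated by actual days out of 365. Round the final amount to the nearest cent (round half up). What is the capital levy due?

January 1 – December 1, 1995: 335 days, exemption €501,000 → (€626,000 − €501,000) × 1.25% × 335/365 = €1,434.0753
December 2 – December 31, 1995: 30 days, exemption €520,000 → (€626,000 − €520,000) × 1.25% × 30/365 = €108.9041
Total = €1,542.9795

€1,542.98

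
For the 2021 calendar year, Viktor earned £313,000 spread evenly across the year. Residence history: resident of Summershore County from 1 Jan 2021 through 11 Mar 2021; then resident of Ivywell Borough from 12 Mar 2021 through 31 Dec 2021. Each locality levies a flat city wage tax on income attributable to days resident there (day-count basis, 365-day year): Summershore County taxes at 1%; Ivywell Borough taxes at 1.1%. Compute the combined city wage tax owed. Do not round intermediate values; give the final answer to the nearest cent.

Summershore County, 1 Jan – 11 Mar 2021: 70 days → £313,000 × 1% × 70/365 = £600.2740
Ivywell Borough, 12 Mar – 31 Dec 2021: 295 days → £313,000 × 1.1% × 295/365 = £2,782.6986
Total = £3,382.9726

£3,382.97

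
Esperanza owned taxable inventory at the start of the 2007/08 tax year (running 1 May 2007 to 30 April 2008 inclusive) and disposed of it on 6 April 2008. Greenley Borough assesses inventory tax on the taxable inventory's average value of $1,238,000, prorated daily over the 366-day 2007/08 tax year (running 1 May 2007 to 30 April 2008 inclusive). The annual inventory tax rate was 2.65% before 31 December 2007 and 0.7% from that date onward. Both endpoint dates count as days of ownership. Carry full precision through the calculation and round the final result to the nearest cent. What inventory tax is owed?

$24,191.74

1 May – 30 December 2007: 244 days at 2.65% → $1,238,000 × 2.65% × 244/366 = $21,871.3333
31 December 2007 – 6 April 2008: 98 days at 0.7% → $1,238,000 × 0.7% × 98/366 = $2,320.4044
Total = $24,191.7377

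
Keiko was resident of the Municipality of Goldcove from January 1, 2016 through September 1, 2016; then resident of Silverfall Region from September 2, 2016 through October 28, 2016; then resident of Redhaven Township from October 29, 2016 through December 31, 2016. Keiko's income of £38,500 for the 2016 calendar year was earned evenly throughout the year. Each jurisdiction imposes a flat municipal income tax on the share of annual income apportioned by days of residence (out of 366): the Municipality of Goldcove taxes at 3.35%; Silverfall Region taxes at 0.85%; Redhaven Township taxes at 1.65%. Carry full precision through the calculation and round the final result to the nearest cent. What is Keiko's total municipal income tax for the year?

The Municipality of Goldcove, January 1 – September 1, 2016: 245 days → £38,500 × 3.35% × 245/366 = £863.3572
Silverfall Region, September 2 – October 28, 2016: 57 days → £38,500 × 0.85% × 57/366 = £50.9652
Redhaven Township, October 29 – December 31, 2016: 64 days → £38,500 × 1.65% × 64/366 = £111.0820
Total = £1,025.4044

£1,025.40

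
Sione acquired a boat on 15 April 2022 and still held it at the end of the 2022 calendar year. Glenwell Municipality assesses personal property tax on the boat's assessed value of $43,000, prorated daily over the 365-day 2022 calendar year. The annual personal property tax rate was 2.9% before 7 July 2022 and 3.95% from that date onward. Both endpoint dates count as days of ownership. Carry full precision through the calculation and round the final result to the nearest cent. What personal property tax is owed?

$1,111.87

15 April – 6 July 2022: 83 days at 2.9% → $43,000 × 2.9% × 83/365 = $283.5644
7 July – 31 December 2022: 178 days at 3.95% → $43,000 × 3.95% × 178/365 = $828.3096
Total = $1,111.8740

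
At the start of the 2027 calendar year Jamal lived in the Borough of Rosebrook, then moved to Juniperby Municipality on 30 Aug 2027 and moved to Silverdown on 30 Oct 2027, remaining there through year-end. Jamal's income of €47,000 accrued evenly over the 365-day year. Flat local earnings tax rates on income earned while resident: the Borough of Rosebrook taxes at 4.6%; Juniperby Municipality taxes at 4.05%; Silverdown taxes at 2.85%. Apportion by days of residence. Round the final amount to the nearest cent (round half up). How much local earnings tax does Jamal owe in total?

The Borough of Rosebrook, 1 Jan – 29 Aug 2027: 241 days → €47,000 × 4.6% × 241/365 = €1,427.5123
Juniperby Municipality, 30 Aug – 29 Oct 2027: 61 days → €47,000 × 4.05% × 61/365 = €318.1192
Silverdown, 30 Oct – 31 Dec 2027: 63 days → €47,000 × 2.85% × 63/365 = €231.2014
Total = €1,976.8329

€1,976.83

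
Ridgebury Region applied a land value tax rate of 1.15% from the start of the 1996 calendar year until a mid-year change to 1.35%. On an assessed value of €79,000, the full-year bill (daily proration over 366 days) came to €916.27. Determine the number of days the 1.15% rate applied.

Let d = days at the first rate; then 366 − d days at the second rate.
€79,000 × [1.15%·d + 1.35%·(366−d)] / 366 = €916.27
Solving gives d = 348, so the new rate took effect on 14 Dec 1996.

348 days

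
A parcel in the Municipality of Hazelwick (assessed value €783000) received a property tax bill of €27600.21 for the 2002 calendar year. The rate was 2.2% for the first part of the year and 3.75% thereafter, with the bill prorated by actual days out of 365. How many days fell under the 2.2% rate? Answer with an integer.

53 days

Let d = days at the first rate; then 365 − d days at the second rate.
€783000 × [2.2%·d + 3.75%·(365−d)] / 365 = €27600.21
Solving gives d = 53, so the new rate took effect on 23 Feb 2002.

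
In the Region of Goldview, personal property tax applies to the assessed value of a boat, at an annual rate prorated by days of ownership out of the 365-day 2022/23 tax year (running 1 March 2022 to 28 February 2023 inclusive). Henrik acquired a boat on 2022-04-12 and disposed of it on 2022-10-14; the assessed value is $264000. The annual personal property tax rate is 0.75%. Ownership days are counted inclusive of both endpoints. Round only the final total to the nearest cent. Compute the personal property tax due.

Days held (2022-04-12 to 2022-10-14): 186 out of 365
Tax = $264000 × 0.75% × 186/365 = $1008.9863

$1008.99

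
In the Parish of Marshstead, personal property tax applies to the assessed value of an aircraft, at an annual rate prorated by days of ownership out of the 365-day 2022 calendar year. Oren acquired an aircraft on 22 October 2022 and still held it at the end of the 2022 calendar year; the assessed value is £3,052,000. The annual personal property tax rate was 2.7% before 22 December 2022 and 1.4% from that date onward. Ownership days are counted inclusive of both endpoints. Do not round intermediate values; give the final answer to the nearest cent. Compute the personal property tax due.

22 October – 21 December 2022: 61 days at 2.7% → £3,052,000 × 2.7% × 61/365 = £13,771.6274
22 December – 31 December 2022: 10 days at 1.4% → £3,052,000 × 1.4% × 10/365 = £1,170.6301
Total = £14,942.2575

£14,942.26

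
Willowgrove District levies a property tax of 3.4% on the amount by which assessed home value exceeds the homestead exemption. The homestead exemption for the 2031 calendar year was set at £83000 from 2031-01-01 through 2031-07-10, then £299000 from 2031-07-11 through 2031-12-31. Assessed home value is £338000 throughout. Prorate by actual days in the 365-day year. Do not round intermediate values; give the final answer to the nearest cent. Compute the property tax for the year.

2031-01-01 to 2031-07-10: 191 days, exemption £83000 → (£338000 − £83000) × 3.4% × 191/365 = £4536.9041
2031-07-11 to 2031-12-31: 174 days, exemption £299000 → (£338000 − £299000) × 3.4% × 174/365 = £632.1205
Total = £5169.0247

£5169.02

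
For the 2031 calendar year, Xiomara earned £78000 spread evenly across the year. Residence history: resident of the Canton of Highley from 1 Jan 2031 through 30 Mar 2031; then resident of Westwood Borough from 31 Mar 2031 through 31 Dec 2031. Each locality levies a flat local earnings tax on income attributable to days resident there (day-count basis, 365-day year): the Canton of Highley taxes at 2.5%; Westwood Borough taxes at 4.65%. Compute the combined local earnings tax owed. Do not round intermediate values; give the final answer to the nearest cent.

£3218.09

The Canton of Highley, 1 Jan – 30 Mar 2031: 89 days → £78000 × 2.5% × 89/365 = £475.4795
Westwood Borough, 31 Mar – 31 Dec 2031: 276 days → £78000 × 4.65% × 276/365 = £2742.6082
Total = £3218.0877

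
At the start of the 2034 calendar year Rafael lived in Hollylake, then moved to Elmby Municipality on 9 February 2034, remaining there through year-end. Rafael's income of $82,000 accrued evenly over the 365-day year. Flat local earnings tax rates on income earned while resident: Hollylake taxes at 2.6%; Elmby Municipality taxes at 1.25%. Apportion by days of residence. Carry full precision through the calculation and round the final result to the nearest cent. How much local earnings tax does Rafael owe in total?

$1,143.28

Hollylake, 1 January – 8 February 2034: 39 days → $82,000 × 2.6% × 39/365 = $227.8027
Elmby Municipality, 9 February – 31 December 2034: 326 days → $82,000 × 1.25% × 326/365 = $915.4795
Total = $1,143.2822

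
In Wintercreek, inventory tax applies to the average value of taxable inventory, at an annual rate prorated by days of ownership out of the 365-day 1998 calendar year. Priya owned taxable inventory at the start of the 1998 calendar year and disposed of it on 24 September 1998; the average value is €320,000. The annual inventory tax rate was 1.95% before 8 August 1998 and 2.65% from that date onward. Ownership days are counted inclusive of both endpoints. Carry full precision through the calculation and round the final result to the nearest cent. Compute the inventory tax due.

€4,859.18

1 January – 7 August 1998: 219 days at 1.95% → €320,000 × 1.95% × 219/365 = €3,744.0000
8 August – 24 September 1998: 48 days at 2.65% → €320,000 × 2.65% × 48/365 = €1,115.1781
Total = €4,859.1781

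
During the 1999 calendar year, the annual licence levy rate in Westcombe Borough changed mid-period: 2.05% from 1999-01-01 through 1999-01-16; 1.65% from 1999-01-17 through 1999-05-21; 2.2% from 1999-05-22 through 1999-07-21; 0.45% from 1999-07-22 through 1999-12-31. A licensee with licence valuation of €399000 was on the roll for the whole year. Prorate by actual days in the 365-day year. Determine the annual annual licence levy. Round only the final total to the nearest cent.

€4882.01

1999-01-01 to 1999-01-16: 16 days at 2.05% → €399000 × 2.05% × 16/365 = €358.5534
1999-01-17 to 1999-05-21: 125 days at 1.65% → €399000 × 1.65% × 125/365 = €2254.6233
1999-05-22 to 1999-07-21: 61 days at 2.2% → €399000 × 2.2% × 61/365 = €1467.0082
1999-07-22 to 1999-12-31: 163 days at 0.45% → €399000 × 0.45% × 163/365 = €801.8260
Total = €4882.0110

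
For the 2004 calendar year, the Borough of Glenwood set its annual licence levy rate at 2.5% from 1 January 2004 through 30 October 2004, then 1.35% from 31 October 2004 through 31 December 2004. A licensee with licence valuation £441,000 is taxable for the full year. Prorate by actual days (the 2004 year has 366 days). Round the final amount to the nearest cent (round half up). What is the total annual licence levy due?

£10,165.89

1 January – 30 October 2004: 304 days at 2.5% → £441,000 × 2.5% × 304/366 = £9,157.3770
31 October – 31 December 2004: 62 days at 1.35% → £441,000 × 1.35% × 62/366 = £1,008.5164
Total = £10,165.8934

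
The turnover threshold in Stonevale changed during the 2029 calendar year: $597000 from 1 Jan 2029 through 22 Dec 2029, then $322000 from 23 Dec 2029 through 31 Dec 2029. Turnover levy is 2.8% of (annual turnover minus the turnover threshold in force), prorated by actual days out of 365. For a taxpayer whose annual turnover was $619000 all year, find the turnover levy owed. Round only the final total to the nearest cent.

$805.86

1 Jan – 22 Dec 2029: 356 days, exemption $597000 → ($619000 − $597000) × 2.8% × 356/365 = $600.8110
23 Dec – 31 Dec 2029: 9 days, exemption $322000 → ($619000 − $322000) × 2.8% × 9/365 = $205.0521
Total = $805.8630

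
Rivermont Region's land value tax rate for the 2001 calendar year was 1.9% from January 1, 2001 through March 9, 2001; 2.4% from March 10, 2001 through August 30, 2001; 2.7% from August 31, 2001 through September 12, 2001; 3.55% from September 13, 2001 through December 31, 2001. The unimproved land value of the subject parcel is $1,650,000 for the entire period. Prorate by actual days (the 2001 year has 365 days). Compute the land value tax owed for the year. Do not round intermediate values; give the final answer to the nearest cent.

January 1 – March 9, 2001: 68 days at 1.9% → $1,650,000 × 1.9% × 68/365 = $5,840.5479
March 10 – August 30, 2001: 174 days at 2.4% → $1,650,000 × 2.4% × 174/365 = $18,877.8082
August 31 – September 12, 2001: 13 days at 2.7% → $1,650,000 × 2.7% × 13/365 = $1,586.7123
September 13 – December 31, 2001: 110 days at 3.55% → $1,650,000 × 3.55% × 110/365 = $17,652.7397
Total = $43,957.8082

$43,957.81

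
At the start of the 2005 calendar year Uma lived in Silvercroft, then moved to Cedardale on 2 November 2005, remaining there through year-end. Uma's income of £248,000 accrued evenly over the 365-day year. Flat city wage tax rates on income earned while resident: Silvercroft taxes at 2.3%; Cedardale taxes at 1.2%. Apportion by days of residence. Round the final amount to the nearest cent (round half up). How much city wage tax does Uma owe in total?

Silvercroft, 1 January – 1 November 2005: 305 days → £248,000 × 2.3% × 305/365 = £4,766.3562
Cedardale, 2 November – 31 December 2005: 60 days → £248,000 × 1.2% × 60/365 = £489.2055
Total = £5,255.5616

£5,255.56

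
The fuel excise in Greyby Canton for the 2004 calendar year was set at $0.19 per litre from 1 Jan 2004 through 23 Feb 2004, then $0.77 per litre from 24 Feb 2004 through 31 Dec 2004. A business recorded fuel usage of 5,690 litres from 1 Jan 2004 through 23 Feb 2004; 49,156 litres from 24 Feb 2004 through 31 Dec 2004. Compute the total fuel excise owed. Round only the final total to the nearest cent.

1 Jan – 23 Feb 2004: 5,690 litres at $0.19/litre → $1,081.10
24 Feb – 31 Dec 2004: 49,156 litres at $0.77/litre → $37,850.12

$38,931.22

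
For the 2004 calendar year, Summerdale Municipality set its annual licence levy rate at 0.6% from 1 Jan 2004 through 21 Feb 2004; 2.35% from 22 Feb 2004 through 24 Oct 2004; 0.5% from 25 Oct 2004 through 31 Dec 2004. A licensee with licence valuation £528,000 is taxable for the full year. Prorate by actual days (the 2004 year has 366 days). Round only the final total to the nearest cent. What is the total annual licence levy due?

£9,280.39

1 Jan – 21 Feb 2004: 52 days at 0.6% → £528,000 × 0.6% × 52/366 = £450.0984
22 Feb – 24 Oct 2004: 246 days at 2.35% → £528,000 × 2.35% × 246/366 = £8,339.8033
25 Oct – 31 Dec 2004: 68 days at 0.5% → £528,000 × 0.5% × 68/366 = £490.4918
Total = £9,280.3934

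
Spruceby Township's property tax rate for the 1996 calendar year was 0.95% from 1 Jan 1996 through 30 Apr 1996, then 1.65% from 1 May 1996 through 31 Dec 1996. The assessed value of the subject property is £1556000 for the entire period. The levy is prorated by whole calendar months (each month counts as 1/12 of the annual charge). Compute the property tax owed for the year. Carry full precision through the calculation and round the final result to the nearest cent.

£22043.33

1 Jan – 30 Apr 1996: 4 months at 0.95% → £1556000 × 0.95% × 4/12 = £4927.3333
1 May – 31 Dec 1996: 8 months at 1.65% → £1556000 × 1.65% × 8/12 = £17116.0000
Total = £22043.3333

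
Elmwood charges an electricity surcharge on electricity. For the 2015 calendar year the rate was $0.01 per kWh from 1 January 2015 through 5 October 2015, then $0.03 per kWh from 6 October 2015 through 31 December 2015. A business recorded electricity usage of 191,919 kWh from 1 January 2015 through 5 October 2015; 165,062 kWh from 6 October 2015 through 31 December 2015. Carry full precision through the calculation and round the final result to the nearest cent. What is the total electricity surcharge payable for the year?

$6,871.05

1 January – 5 October 2015: 191,919 kWh at $0.01/kWh → $1,919.19
6 October – 31 December 2015: 165,062 kWh at $0.03/kWh → $4,951.86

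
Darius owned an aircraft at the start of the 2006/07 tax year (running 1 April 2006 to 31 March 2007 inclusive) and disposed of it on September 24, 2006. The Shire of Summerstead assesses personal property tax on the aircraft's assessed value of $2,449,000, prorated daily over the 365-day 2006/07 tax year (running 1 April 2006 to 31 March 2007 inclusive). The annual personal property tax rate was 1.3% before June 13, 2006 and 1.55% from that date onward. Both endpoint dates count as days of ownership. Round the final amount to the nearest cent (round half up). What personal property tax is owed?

April 1 – June 12, 2006: 73 days at 1.3% → $2,449,000 × 1.3% × 73/365 = $6,367.4000
June 13 – September 24, 2006: 104 days at 1.55% → $2,449,000 × 1.55% × 104/365 = $10,815.8575
Total = $17,183.2575

$17,183.26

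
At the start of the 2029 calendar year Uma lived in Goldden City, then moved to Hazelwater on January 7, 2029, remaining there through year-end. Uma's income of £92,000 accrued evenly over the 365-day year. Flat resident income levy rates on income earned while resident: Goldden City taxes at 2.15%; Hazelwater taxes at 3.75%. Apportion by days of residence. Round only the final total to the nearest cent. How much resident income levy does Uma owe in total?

Goldden City, January 1 – January 6, 2029: 6 days → £92,000 × 2.15% × 6/365 = £32.5151
Hazelwater, January 7 – December 31, 2029: 359 days → £92,000 × 3.75% × 359/365 = £3,393.2877
Total = £3,425.8027

£3,425.80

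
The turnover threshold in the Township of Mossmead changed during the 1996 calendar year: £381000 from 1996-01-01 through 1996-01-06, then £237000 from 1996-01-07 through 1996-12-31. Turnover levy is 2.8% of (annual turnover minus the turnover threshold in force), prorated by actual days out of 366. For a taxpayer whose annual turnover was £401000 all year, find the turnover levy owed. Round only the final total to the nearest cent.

1996-01-01 to 1996-01-06: 6 days, exemption £381000 → (£401000 − £381000) × 2.8% × 6/366 = £9.1803
1996-01-07 to 1996-12-31: 360 days, exemption £237000 → (£401000 − £237000) × 2.8% × 360/366 = £4516.7213
Total = £4525.9016

£4525.90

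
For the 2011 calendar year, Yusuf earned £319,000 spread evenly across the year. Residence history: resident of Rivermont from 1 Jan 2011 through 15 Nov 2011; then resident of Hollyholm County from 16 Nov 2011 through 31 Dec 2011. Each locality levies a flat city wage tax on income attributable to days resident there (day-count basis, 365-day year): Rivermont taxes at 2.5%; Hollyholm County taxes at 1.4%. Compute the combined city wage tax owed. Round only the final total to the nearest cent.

Rivermont, 1 Jan – 15 Nov 2011: 319 days → £319,000 × 2.5% × 319/365 = £6,969.9315
Hollyholm County, 16 Nov – 31 Dec 2011: 46 days → £319,000 × 1.4% × 46/365 = £562.8384
Total = £7,532.7699

£7,532.77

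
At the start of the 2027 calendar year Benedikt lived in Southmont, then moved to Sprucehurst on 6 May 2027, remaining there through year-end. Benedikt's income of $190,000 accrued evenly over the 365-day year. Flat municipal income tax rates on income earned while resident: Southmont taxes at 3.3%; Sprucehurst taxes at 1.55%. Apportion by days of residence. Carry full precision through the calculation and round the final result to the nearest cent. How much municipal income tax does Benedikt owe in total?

Southmont, 1 January – 5 May 2027: 125 days → $190,000 × 3.3% × 125/365 = $2,147.2603
Sprucehurst, 6 May – 31 December 2027: 240 days → $190,000 × 1.55% × 240/365 = $1,936.4384
Total = $4,083.6986

$4,083.70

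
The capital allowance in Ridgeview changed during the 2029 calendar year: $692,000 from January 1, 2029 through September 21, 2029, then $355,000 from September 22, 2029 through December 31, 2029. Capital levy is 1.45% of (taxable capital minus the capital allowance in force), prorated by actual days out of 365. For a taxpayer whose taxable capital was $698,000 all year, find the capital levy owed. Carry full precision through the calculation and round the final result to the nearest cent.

$1,439.15

January 1 – September 21, 2029: 264 days, exemption $692,000 → ($698,000 − $692,000) × 1.45% × 264/365 = $62.9260
September 22 – December 31, 2029: 101 days, exemption $355,000 → ($698,000 − $355,000) × 1.45% × 101/365 = $1,376.2288
Total = $1,439.1548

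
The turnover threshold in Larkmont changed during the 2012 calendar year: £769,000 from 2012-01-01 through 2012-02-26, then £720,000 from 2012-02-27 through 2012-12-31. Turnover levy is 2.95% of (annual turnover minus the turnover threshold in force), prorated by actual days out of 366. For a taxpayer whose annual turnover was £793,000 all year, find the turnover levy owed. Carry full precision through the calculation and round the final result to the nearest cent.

£1,928.38

2012-01-01 to 2012-02-26: 57 days, exemption £769,000 → (£793,000 − £769,000) × 2.95% × 57/366 = £110.2623
2012-02-27 to 2012-12-31: 309 days, exemption £720,000 → (£793,000 − £720,000) × 2.95% × 309/366 = £1,818.1189
Total = £1,928.3811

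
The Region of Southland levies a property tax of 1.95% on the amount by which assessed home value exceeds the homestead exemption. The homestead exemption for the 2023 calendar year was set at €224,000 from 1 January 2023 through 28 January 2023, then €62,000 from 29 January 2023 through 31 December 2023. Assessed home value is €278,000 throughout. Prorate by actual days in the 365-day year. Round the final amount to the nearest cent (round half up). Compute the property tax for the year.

€3,969.67

1 January – 28 January 2023: 28 days, exemption €224,000 → (€278,000 − €224,000) × 1.95% × 28/365 = €80.7781
29 January – 31 December 2023: 337 days, exemption €62,000 → (€278,000 − €62,000) × 1.95% × 337/365 = €3,888.8877
Total = €3,969.6658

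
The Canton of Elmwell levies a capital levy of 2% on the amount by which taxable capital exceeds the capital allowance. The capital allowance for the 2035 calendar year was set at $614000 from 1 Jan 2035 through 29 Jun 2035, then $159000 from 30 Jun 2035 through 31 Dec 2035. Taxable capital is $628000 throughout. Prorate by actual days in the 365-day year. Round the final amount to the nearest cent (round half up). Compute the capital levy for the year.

$4892.33

1 Jan – 29 Jun 2035: 180 days, exemption $614000 → ($628000 − $614000) × 2% × 180/365 = $138.0822
30 Jun – 31 Dec 2035: 185 days, exemption $159000 → ($628000 − $159000) × 2% × 185/365 = $4754.2466
Total = $4892.3288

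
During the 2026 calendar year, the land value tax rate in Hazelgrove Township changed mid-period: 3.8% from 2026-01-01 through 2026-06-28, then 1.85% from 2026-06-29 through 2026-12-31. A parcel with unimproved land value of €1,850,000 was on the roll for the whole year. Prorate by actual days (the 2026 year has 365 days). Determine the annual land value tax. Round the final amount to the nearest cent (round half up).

€51,916.58

2026-01-01 to 2026-06-28: 179 days at 3.8% → €1,850,000 × 3.8% × 179/365 = €34,475.8904
2026-06-29 to 2026-12-31: 186 days at 1.85% → €1,850,000 × 1.85% × 186/365 = €17,440.6849
Total = €51,916.5753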